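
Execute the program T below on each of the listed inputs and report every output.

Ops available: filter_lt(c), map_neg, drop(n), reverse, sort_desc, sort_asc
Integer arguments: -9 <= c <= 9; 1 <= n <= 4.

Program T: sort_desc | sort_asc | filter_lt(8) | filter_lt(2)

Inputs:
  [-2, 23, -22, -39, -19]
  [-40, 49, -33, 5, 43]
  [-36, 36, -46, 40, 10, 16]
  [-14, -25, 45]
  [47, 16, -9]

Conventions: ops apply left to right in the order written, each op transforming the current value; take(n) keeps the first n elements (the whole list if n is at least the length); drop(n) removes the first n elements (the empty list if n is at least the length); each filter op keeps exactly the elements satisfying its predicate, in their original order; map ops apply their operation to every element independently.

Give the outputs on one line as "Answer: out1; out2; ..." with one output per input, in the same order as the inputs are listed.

[-39, -22, -19, -2]; [-40, -33]; [-46, -36]; [-25, -14]; [-9]

Execution, op by op:
  [-2, 23, -22, -39, -19] -> [23, -2, -19, -22, -39] -> [-39, -22, -19, -2, 23] -> [-39, -22, -19, -2] -> [-39, -22, -19, -2]
  [-40, 49, -33, 5, 43] -> [49, 43, 5, -33, -40] -> [-40, -33, 5, 43, 49] -> [-40, -33, 5] -> [-40, -33]
  [-36, 36, -46, 40, 10, 16] -> [40, 36, 16, 10, -36, -46] -> [-46, -36, 10, 16, 36, 40] -> [-46, -36] -> [-46, -36]
  [-14, -25, 45] -> [45, -14, -25] -> [-25, -14, 45] -> [-25, -14] -> [-25, -14]
  [47, 16, -9] -> [47, 16, -9] -> [-9, 16, 47] -> [-9] -> [-9]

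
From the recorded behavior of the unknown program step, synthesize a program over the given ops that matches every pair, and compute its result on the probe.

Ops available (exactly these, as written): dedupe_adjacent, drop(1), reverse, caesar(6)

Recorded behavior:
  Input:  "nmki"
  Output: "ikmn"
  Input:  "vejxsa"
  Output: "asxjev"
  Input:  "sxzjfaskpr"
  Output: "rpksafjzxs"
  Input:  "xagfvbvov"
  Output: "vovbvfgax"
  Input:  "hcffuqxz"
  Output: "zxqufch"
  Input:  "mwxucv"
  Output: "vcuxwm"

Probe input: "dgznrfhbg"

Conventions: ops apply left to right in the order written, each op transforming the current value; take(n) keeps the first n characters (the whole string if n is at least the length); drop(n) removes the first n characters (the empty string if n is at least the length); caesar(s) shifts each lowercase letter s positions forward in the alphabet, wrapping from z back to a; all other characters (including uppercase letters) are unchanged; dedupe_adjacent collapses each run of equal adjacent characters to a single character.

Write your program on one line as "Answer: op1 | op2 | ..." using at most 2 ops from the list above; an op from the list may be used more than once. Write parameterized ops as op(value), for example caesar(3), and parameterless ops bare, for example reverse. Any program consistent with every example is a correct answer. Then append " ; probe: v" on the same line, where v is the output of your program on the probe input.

reverse | dedupe_adjacent ; probe: "gbhfrnzgd"

Check, running the answer program on each example:
  "nmki" -> "ikmn" -> "ikmn"
  "vejxsa" -> "asxjev" -> "asxjev"
  "sxzjfaskpr" -> "rpksafjzxs" -> "rpksafjzxs"
  "xagfvbvov" -> "vovbvfgax" -> "vovbvfgax"
  "hcffuqxz" -> "zxquffch" -> "zxqufch"
  "mwxucv" -> "vcuxwm" -> "vcuxwm"
  probe: "dgznrfhbg" -> "gbhfrnzgd" -> "gbhfrnzgd"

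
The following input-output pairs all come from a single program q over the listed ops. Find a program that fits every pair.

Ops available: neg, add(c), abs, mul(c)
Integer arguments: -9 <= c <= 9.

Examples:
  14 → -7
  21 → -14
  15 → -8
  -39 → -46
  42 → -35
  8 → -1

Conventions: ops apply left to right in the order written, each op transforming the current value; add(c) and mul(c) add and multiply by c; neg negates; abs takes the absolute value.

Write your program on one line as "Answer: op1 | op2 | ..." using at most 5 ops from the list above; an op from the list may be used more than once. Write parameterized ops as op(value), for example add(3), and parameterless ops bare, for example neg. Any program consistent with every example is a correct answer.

add(-7) | neg | abs | neg

Check, running the answer program on each example:
  14 -> 7 -> -7 -> 7 -> -7
  21 -> 14 -> -14 -> 14 -> -14
  15 -> 8 -> -8 -> 8 -> -8
  -39 -> -46 -> 46 -> 46 -> -46
  42 -> 35 -> -35 -> 35 -> -35
  8 -> 1 -> -1 -> 1 -> -1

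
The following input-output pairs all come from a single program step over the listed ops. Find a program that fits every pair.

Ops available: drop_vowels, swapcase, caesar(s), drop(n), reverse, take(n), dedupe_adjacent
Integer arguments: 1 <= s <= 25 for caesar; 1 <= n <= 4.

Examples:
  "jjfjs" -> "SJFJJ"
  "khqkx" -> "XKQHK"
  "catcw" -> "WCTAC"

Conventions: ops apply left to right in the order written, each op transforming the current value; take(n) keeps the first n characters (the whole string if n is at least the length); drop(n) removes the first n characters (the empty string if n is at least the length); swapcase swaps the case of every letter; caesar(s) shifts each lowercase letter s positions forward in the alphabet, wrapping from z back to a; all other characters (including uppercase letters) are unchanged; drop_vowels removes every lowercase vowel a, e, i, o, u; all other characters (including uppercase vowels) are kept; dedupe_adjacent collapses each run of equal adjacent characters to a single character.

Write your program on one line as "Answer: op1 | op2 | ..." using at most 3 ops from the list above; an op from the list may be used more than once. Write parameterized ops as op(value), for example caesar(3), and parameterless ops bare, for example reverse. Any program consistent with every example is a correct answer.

reverse | swapcase

Check, running the answer program on each example:
  "jjfjs" -> "sjfjj" -> "SJFJJ"
  "khqkx" -> "xkqhk" -> "XKQHK"
  "catcw" -> "wctac" -> "WCTAC"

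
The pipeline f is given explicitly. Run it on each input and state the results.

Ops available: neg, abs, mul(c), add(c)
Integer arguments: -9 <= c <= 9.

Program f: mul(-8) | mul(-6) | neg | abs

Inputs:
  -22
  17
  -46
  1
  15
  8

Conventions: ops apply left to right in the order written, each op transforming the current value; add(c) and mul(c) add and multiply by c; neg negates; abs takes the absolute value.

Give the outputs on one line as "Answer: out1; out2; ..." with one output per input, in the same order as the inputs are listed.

Execution, op by op:
  -22 -> 176 -> -1056 -> 1056 -> 1056
  17 -> -136 -> 816 -> -816 -> 816
  -46 -> 368 -> -2208 -> 2208 -> 2208
  1 -> -8 -> 48 -> -48 -> 48
  15 -> -120 -> 720 -> -720 -> 720
  8 -> -64 -> 384 -> -384 -> 384

1056; 816; 2208; 48; 720; 384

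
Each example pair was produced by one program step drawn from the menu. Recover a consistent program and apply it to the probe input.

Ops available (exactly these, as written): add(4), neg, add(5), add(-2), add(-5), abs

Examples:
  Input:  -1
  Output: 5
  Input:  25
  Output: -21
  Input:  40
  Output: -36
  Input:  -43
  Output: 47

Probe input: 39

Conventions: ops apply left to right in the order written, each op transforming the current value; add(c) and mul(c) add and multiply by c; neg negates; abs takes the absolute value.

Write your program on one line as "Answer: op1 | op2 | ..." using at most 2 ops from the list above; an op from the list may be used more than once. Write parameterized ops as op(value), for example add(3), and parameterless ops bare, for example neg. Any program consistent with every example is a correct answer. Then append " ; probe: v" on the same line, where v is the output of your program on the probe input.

neg | add(4) ; probe: -35

Check, running the answer program on each example:
  -1 -> 1 -> 5
  25 -> -25 -> -21
  40 -> -40 -> -36
  -43 -> 43 -> 47
  probe: 39 -> -39 -> -35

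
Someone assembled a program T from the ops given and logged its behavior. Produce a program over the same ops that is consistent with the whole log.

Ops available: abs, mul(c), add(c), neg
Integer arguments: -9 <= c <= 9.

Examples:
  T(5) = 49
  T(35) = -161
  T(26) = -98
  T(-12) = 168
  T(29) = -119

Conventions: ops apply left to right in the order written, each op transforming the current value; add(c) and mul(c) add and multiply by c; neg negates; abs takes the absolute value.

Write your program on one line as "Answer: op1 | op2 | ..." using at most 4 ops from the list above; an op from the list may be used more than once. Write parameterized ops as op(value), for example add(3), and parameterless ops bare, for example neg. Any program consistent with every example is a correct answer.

add(5) | add(-9) | add(-8) | mul(-7)

Check, running the answer program on each example:
  5 -> 10 -> 1 -> -7 -> 49
  35 -> 40 -> 31 -> 23 -> -161
  26 -> 31 -> 22 -> 14 -> -98
  -12 -> -7 -> -16 -> -24 -> 168
  29 -> 34 -> 25 -> 17 -> -119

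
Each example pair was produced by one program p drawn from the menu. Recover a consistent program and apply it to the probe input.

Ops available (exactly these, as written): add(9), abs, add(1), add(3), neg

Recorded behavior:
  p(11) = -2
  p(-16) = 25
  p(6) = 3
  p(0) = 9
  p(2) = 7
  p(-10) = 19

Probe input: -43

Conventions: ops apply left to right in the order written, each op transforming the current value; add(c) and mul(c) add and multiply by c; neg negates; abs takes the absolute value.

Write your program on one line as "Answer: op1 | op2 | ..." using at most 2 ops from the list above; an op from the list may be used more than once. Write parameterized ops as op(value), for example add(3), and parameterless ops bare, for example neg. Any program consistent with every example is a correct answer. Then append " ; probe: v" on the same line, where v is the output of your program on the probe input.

neg | add(9) ; probe: 52

Check, running the answer program on each example:
  11 -> -11 -> -2
  -16 -> 16 -> 25
  6 -> -6 -> 3
  0 -> 0 -> 9
  2 -> -2 -> 7
  -10 -> 10 -> 19
  probe: -43 -> 43 -> 52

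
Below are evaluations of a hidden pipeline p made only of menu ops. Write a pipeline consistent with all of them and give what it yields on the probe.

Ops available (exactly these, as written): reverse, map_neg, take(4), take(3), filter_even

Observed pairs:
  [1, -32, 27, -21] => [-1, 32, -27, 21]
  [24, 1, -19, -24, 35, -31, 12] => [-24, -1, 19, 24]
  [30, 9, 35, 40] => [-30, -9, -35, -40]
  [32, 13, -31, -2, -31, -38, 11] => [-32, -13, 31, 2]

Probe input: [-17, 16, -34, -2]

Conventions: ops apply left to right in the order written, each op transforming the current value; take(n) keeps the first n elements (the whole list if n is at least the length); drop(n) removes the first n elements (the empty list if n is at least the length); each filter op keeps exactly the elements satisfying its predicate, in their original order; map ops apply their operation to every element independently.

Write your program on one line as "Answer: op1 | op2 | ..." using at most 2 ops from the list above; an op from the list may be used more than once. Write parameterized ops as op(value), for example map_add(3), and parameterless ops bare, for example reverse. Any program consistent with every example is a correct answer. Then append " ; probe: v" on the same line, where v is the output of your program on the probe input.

take(4) | map_neg ; probe: [17, -16, 34, 2]

Check, running the answer program on each example:
  [1, -32, 27, -21] -> [1, -32, 27, -21] -> [-1, 32, -27, 21]
  [24, 1, -19, -24, 35, -31, 12] -> [24, 1, -19, -24] -> [-24, -1, 19, 24]
  [30, 9, 35, 40] -> [30, 9, 35, 40] -> [-30, -9, -35, -40]
  [32, 13, -31, -2, -31, -38, 11] -> [32, 13, -31, -2] -> [-32, -13, 31, 2]
  probe: [-17, 16, -34, -2] -> [-17, 16, -34, -2] -> [17, -16, 34, 2]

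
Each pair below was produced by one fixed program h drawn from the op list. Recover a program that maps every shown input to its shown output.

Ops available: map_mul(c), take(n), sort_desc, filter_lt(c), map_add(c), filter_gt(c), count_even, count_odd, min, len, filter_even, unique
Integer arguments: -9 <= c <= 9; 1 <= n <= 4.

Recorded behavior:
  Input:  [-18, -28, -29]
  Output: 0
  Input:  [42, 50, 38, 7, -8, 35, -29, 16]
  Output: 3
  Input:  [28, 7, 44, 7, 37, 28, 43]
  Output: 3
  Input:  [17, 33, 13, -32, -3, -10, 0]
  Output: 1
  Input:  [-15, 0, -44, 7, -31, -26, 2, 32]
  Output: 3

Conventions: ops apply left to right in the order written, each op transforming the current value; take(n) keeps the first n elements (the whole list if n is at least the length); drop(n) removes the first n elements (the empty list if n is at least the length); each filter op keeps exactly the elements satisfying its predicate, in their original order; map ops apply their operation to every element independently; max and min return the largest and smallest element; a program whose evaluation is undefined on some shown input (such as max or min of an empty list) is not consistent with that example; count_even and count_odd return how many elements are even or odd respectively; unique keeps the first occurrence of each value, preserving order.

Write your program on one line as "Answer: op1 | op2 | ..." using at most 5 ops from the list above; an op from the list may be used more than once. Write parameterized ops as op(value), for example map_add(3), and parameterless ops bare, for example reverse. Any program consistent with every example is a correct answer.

filter_even | filter_gt(-7) | take(3) | count_even

Check, running the answer program on each example:
  [-18, -28, -29] -> [-18, -28] -> [] -> [] -> 0
  [42, 50, 38, 7, -8, 35, -29, 16] -> [42, 50, 38, -8, 16] -> [42, 50, 38, 16] -> [42, 50, 38] -> 3
  [28, 7, 44, 7, 37, 28, 43] -> [28, 44, 28] -> [28, 44, 28] -> [28, 44, 28] -> 3
  [17, 33, 13, -32, -3, -10, 0] -> [-32, -10, 0] -> [0] -> [0] -> 1
  [-15, 0, -44, 7, -31, -26, 2, 32] -> [0, -44, -26, 2, 32] -> [0, 2, 32] -> [0, 2, 32] -> 3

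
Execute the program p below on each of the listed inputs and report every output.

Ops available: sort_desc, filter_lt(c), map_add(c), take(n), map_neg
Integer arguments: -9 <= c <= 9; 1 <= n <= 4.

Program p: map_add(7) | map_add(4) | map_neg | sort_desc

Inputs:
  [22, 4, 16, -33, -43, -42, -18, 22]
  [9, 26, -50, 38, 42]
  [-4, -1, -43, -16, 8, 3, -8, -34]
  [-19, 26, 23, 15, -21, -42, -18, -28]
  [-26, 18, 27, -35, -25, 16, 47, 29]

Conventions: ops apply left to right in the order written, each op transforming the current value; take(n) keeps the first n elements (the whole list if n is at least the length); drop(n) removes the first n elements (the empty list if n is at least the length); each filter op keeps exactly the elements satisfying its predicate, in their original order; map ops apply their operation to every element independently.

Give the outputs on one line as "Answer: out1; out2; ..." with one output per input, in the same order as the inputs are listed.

[32, 31, 22, 7, -15, -27, -33, -33]; [39, -20, -37, -49, -53]; [32, 23, 5, -3, -7, -10, -14, -19]; [31, 17, 10, 8, 7, -26, -34, -37]; [24, 15, 14, -27, -29, -38, -40, -58]

Execution, op by op:
  [22, 4, 16, -33, -43, -42, -18, 22] -> [29, 11, 23, -26, -36, -35, -11, 29] -> [33, 15, 27, -22, -32, -31, -7, 33] -> [-33, -15, -27, 22, 32, 31, 7, -33] -> [32, 31, 22, 7, -15, -27, -33, -33]
  [9, 26, -50, 38, 42] -> [16, 33, -43, 45, 49] -> [20, 37, -39, 49, 53] -> [-20, -37, 39, -49, -53] -> [39, -20, -37, -49, -53]
  [-4, -1, -43, -16, 8, 3, -8, -34] -> [3, 6, -36, -9, 15, 10, -1, -27] -> [7, 10, -32, -5, 19, 14, 3, -23] -> [-7, -10, 32, 5, -19, -14, -3, 23] -> [32, 23, 5, -3, -7, -10, -14, -19]
  [-19, 26, 23, 15, -21, -42, -18, -28] -> [-12, 33, 30, 22, -14, -35, -11, -21] -> [-8, 37, 34, 26, -10, -31, -7, -17] -> [8, -37, -34, -26, 10, 31, 7, 17] -> [31, 17, 10, 8, 7, -26, -34, -37]
  [-26, 18, 27, -35, -25, 16, 47, 29] -> [-19, 25, 34, -28, -18, 23, 54, 36] -> [-15, 29, 38, -24, -14, 27, 58, 40] -> [15, -29, -38, 24, 14, -27, -58, -40] -> [24, 15, 14, -27, -29, -38, -40, -58]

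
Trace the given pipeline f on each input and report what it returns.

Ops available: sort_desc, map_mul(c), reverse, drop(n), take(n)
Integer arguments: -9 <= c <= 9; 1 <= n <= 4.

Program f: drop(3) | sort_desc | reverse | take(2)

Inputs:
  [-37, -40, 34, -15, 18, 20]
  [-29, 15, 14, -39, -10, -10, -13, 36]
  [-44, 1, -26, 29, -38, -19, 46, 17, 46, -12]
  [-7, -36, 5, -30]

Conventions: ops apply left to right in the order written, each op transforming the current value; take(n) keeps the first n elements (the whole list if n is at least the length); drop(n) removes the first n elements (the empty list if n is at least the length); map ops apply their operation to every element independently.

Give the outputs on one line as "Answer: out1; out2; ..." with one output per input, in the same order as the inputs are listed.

[-15, 18]; [-39, -13]; [-38, -19]; [-30]

Execution, op by op:
  [-37, -40, 34, -15, 18, 20] -> [-15, 18, 20] -> [20, 18, -15] -> [-15, 18, 20] -> [-15, 18]
  [-29, 15, 14, -39, -10, -10, -13, 36] -> [-39, -10, -10, -13, 36] -> [36, -10, -10, -13, -39] -> [-39, -13, -10, -10, 36] -> [-39, -13]
  [-44, 1, -26, 29, -38, -19, 46, 17, 46, -12] -> [29, -38, -19, 46, 17, 46, -12] -> [46, 46, 29, 17, -12, -19, -38] -> [-38, -19, -12, 17, 29, 46, 46] -> [-38, -19]
  [-7, -36, 5, -30] -> [-30] -> [-30] -> [-30] -> [-30]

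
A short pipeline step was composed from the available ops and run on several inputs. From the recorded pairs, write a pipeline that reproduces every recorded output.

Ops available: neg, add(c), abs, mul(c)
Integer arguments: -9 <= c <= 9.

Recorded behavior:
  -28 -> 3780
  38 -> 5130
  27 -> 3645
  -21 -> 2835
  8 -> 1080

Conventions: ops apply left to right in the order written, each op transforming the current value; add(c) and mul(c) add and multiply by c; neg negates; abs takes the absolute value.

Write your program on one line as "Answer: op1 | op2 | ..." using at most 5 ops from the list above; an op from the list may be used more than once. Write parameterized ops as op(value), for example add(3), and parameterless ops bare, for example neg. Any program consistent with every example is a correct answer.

mul(-5) | mul(-3) | abs | mul(9)

Check, running the answer program on each example:
  -28 -> 140 -> -420 -> 420 -> 3780
  38 -> -190 -> 570 -> 570 -> 5130
  27 -> -135 -> 405 -> 405 -> 3645
  -21 -> 105 -> -315 -> 315 -> 2835
  8 -> -40 -> 120 -> 120 -> 1080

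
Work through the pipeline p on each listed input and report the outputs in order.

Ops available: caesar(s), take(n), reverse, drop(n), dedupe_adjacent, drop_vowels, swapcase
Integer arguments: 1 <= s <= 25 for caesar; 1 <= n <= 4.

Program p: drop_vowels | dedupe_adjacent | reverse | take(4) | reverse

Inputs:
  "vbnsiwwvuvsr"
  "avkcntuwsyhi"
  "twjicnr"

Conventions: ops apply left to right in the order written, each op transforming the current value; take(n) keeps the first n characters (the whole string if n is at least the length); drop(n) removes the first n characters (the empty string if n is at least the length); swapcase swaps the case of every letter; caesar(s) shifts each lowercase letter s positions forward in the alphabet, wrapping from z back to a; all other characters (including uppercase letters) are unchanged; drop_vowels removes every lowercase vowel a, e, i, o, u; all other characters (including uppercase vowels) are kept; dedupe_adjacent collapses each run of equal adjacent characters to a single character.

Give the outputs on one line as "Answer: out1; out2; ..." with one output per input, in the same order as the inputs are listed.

Execution, op by op:
  "vbnsiwwvuvsr" -> "vbnswwvvsr" -> "vbnswvsr" -> "rsvwsnbv" -> "rsvw" -> "wvsr"
  "avkcntuwsyhi" -> "vkcntwsyh" -> "vkcntwsyh" -> "hyswtnckv" -> "hysw" -> "wsyh"
  "twjicnr" -> "twjcnr" -> "twjcnr" -> "rncjwt" -> "rncj" -> "jcnr"

"wvsr"; "wsyh"; "jcnr"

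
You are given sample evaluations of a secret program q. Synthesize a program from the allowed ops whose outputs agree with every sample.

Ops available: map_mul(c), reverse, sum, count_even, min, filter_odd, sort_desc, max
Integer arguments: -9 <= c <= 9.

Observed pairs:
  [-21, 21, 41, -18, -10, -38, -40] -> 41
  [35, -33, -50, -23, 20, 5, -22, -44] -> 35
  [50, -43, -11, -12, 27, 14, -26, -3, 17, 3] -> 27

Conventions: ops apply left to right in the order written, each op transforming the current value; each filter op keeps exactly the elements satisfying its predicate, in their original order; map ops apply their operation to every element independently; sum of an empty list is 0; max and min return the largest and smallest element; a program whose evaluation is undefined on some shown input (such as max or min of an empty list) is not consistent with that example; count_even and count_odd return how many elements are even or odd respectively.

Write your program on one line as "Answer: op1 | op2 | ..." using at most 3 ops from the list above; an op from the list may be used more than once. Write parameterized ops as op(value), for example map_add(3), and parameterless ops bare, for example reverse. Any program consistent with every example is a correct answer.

sort_desc | filter_odd | max

Check, running the answer program on each example:
  [-21, 21, 41, -18, -10, -38, -40] -> [41, 21, -10, -18, -21, -38, -40] -> [41, 21, -21] -> 41
  [35, -33, -50, -23, 20, 5, -22, -44] -> [35, 20, 5, -22, -23, -33, -44, -50] -> [35, 5, -23, -33] -> 35
  [50, -43, -11, -12, 27, 14, -26, -3, 17, 3] -> [50, 27, 17, 14, 3, -3, -11, -12, -26, -43] -> [27, 17, 3, -3, -11, -43] -> 27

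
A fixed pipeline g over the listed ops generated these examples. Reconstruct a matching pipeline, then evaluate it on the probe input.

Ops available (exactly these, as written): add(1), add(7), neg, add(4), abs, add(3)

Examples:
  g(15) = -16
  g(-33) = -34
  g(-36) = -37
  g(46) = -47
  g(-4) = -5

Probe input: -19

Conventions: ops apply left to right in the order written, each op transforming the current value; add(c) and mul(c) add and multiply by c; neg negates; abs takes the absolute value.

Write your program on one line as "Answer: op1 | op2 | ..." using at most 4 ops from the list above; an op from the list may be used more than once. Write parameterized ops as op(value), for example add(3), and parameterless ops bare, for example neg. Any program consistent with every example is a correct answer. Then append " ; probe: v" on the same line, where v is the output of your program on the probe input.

abs | add(1) | neg ; probe: -20

Check, running the answer program on each example:
  15 -> 15 -> 16 -> -16
  -33 -> 33 -> 34 -> -34
  -36 -> 36 -> 37 -> -37
  46 -> 46 -> 47 -> -47
  -4 -> 4 -> 5 -> -5
  probe: -19 -> 19 -> 20 -> -20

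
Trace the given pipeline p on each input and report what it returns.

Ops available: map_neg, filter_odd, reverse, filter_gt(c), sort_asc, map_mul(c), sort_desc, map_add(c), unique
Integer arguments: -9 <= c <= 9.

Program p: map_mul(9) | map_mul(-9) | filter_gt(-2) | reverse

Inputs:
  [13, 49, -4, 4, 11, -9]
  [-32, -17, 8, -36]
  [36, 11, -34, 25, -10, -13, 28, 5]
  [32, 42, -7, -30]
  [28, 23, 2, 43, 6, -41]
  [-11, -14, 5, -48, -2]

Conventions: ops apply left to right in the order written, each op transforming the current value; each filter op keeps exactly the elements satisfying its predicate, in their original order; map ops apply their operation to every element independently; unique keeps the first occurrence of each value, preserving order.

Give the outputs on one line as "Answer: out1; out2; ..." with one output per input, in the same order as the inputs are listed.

[729, 324]; [2916, 1377, 2592]; [1053, 810, 2754]; [2430, 567]; [3321]; [162, 3888, 1134, 891]

Execution, op by op:
  [13, 49, -4, 4, 11, -9] -> [117, 441, -36, 36, 99, -81] -> [-1053, -3969, 324, -324, -891, 729] -> [324, 729] -> [729, 324]
  [-32, -17, 8, -36] -> [-288, -153, 72, -324] -> [2592, 1377, -648, 2916] -> [2592, 1377, 2916] -> [2916, 1377, 2592]
  [36, 11, -34, 25, -10, -13, 28, 5] -> [324, 99, -306, 225, -90, -117, 252, 45] -> [-2916, -891, 2754, -2025, 810, 1053, -2268, -405] -> [2754, 810, 1053] -> [1053, 810, 2754]
  [32, 42, -7, -30] -> [288, 378, -63, -270] -> [-2592, -3402, 567, 2430] -> [567, 2430] -> [2430, 567]
  [28, 23, 2, 43, 6, -41] -> [252, 207, 18, 387, 54, -369] -> [-2268, -1863, -162, -3483, -486, 3321] -> [3321] -> [3321]
  [-11, -14, 5, -48, -2] -> [-99, -126, 45, -432, -18] -> [891, 1134, -405, 3888, 162] -> [891, 1134, 3888, 162] -> [162, 3888, 1134, 891]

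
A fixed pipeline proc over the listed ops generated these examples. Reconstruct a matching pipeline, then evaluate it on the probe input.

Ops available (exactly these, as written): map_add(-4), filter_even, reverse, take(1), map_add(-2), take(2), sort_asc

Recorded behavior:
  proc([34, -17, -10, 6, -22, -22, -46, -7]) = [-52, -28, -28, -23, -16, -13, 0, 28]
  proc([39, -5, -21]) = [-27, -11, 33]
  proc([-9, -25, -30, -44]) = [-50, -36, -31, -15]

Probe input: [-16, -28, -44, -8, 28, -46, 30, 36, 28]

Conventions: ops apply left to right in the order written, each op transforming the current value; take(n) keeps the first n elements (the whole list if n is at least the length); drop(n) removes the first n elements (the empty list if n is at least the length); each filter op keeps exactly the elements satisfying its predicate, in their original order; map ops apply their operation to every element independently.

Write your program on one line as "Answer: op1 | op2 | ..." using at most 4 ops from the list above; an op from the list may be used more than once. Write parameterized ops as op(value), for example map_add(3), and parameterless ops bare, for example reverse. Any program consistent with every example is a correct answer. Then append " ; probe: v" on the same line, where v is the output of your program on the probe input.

map_add(-4) | sort_asc | map_add(-2) ; probe: [-52, -50, -34, -22, -14, 22, 22, 24, 30]

Check, running the answer program on each example:
  [34, -17, -10, 6, -22, -22, -46, -7] -> [30, -21, -14, 2, -26, -26, -50, -11] -> [-50, -26, -26, -21, -14, -11, 2, 30] -> [-52, -28, -28, -23, -16, -13, 0, 28]
  [39, -5, -21] -> [35, -9, -25] -> [-25, -9, 35] -> [-27, -11, 33]
  [-9, -25, -30, -44] -> [-13, -29, -34, -48] -> [-48, -34, -29, -13] -> [-50, -36, -31, -15]
  probe: [-16, -28, -44, -8, 28, -46, 30, 36, 28] -> [-20, -32, -48, -12, 24, -50, 26, 32, 24] -> [-50, -48, -32, -20, -12, 24, 24, 26, 32] -> [-52, -50, -34, -22, -14, 22, 22, 24, 30]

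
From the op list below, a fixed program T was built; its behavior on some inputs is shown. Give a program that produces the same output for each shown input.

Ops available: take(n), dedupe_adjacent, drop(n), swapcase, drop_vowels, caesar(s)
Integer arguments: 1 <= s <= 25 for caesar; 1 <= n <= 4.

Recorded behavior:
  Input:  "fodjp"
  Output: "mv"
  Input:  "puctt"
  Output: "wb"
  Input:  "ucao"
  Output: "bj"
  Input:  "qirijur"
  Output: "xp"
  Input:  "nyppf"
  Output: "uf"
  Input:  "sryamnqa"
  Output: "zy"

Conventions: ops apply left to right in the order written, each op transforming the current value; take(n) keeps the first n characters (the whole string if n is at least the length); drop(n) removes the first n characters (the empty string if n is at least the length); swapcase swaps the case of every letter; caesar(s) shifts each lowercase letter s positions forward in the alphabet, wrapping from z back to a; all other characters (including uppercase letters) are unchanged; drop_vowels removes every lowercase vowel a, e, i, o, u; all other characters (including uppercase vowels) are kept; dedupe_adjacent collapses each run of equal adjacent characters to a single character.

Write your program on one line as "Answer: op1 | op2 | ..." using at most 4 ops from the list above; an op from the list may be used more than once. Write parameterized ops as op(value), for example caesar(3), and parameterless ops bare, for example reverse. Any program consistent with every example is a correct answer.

caesar(7) | take(4) | take(2)

Check, running the answer program on each example:
  "fodjp" -> "mvkqw" -> "mvkq" -> "mv"
  "puctt" -> "wbjaa" -> "wbja" -> "wb"
  "ucao" -> "bjhv" -> "bjhv" -> "bj"
  "qirijur" -> "xpypqby" -> "xpyp" -> "xp"
  "nyppf" -> "ufwwm" -> "ufww" -> "uf"
  "sryamnqa" -> "zyfhtuxh" -> "zyfh" -> "zy"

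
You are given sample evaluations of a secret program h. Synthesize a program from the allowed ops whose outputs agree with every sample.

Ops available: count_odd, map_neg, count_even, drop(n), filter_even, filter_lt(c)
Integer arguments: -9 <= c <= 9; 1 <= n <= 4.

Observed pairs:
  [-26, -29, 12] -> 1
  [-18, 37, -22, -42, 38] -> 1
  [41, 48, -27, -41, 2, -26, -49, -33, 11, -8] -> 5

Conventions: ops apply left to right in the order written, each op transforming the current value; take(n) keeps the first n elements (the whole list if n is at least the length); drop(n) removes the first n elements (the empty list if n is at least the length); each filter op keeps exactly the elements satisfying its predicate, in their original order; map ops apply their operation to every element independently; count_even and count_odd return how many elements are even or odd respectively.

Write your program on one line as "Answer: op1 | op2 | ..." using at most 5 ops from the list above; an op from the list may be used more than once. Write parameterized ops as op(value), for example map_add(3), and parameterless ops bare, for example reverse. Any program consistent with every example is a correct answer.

map_neg | drop(1) | map_neg | count_odd

Check, running the answer program on each example:
  [-26, -29, 12] -> [26, 29, -12] -> [29, -12] -> [-29, 12] -> 1
  [-18, 37, -22, -42, 38] -> [18, -37, 22, 42, -38] -> [-37, 22, 42, -38] -> [37, -22, -42, 38] -> 1
  [41, 48, -27, -41, 2, -26, -49, -33, 11, -8] -> [-41, -48, 27, 41, -2, 26, 49, 33, -11, 8] -> [-48, 27, 41, -2, 26, 49, 33, -11, 8] -> [48, -27, -41, 2, -26, -49, -33, 11, -8] -> 5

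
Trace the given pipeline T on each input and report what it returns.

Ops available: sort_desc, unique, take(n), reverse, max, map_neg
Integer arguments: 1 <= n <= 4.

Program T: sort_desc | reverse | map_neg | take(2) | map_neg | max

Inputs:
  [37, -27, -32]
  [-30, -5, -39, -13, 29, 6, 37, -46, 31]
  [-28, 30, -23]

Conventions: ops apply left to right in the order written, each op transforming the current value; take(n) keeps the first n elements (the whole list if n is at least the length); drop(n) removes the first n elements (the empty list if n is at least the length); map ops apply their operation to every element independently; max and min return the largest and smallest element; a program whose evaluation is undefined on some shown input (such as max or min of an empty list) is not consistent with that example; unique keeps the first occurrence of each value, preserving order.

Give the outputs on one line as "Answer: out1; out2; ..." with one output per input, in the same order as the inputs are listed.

Execution, op by op:
  [37, -27, -32] -> [37, -27, -32] -> [-32, -27, 37] -> [32, 27, -37] -> [32, 27] -> [-32, -27] -> -27
  [-30, -5, -39, -13, 29, 6, 37, -46, 31] -> [37, 31, 29, 6, -5, -13, -30, -39, -46] -> [-46, -39, -30, -13, -5, 6, 29, 31, 37] -> [46, 39, 30, 13, 5, -6, -29, -31, -37] -> [46, 39] -> [-46, -39] -> -39
  [-28, 30, -23] -> [30, -23, -28] -> [-28, -23, 30] -> [28, 23, -30] -> [28, 23] -> [-28, -23] -> -23

-27; -39; -23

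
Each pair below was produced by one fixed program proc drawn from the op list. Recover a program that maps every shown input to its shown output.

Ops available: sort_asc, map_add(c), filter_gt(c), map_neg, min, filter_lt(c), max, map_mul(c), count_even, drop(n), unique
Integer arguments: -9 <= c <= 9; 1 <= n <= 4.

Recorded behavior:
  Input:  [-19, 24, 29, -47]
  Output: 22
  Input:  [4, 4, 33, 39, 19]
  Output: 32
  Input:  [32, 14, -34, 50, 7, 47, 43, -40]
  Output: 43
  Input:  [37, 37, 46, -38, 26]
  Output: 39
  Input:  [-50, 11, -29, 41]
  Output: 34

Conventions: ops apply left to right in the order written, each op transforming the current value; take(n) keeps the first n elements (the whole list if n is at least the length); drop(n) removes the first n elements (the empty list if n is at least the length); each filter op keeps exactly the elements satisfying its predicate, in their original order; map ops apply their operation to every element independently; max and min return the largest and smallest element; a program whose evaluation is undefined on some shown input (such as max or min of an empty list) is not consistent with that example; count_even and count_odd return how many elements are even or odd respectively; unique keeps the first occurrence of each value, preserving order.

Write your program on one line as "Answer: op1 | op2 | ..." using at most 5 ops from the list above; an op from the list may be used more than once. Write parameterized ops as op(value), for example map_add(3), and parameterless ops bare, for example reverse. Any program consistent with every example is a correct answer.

unique | sort_asc | map_add(-7) | max

Check, running the answer program on each example:
  [-19, 24, 29, -47] -> [-19, 24, 29, -47] -> [-47, -19, 24, 29] -> [-54, -26, 17, 22] -> 22
  [4, 4, 33, 39, 19] -> [4, 33, 39, 19] -> [4, 19, 33, 39] -> [-3, 12, 26, 32] -> 32
  [32, 14, -34, 50, 7, 47, 43, -40] -> [32, 14, -34, 50, 7, 47, 43, -40] -> [-40, -34, 7, 14, 32, 43, 47, 50] -> [-47, -41, 0, 7, 25, 36, 40, 43] -> 43
  [37, 37, 46, -38, 26] -> [37, 46, -38, 26] -> [-38, 26, 37, 46] -> [-45, 19, 30, 39] -> 39
  [-50, 11, -29, 41] -> [-50, 11, -29, 41] -> [-50, -29, 11, 41] -> [-57, -36, 4, 34] -> 34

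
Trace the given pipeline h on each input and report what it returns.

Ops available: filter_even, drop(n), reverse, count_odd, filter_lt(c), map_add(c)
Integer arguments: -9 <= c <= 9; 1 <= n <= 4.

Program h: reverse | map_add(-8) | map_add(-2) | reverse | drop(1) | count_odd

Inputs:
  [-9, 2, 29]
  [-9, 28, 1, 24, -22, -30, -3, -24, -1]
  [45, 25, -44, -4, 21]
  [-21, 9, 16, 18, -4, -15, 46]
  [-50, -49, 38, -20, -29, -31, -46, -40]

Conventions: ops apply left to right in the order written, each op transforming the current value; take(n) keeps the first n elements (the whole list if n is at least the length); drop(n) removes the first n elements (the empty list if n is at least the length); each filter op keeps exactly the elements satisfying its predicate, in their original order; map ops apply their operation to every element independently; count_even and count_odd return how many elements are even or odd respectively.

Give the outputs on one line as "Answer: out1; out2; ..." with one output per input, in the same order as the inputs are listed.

Execution, op by op:
  [-9, 2, 29] -> [29, 2, -9] -> [21, -6, -17] -> [19, -8, -19] -> [-19, -8, 19] -> [-8, 19] -> 1
  [-9, 28, 1, 24, -22, -30, -3, -24, -1] -> [-1, -24, -3, -30, -22, 24, 1, 28, -9] -> [-9, -32, -11, -38, -30, 16, -7, 20, -17] -> [-11, -34, -13, -40, -32, 14, -9, 18, -19] -> [-19, 18, -9, 14, -32, -40, -13, -34, -11] -> [18, -9, 14, -32, -40, -13, -34, -11] -> 3
  [45, 25, -44, -4, 21] -> [21, -4, -44, 25, 45] -> [13, -12, -52, 17, 37] -> [11, -14, -54, 15, 35] -> [35, 15, -54, -14, 11] -> [15, -54, -14, 11] -> 2
  [-21, 9, 16, 18, -4, -15, 46] -> [46, -15, -4, 18, 16, 9, -21] -> [38, -23, -12, 10, 8, 1, -29] -> [36, -25, -14, 8, 6, -1, -31] -> [-31, -1, 6, 8, -14, -25, 36] -> [-1, 6, 8, -14, -25, 36] -> 2
  [-50, -49, 38, -20, -29, -31, -46, -40] -> [-40, -46, -31, -29, -20, 38, -49, -50] -> [-48, -54, -39, -37, -28, 30, -57, -58] -> [-50, -56, -41, -39, -30, 28, -59, -60] -> [-60, -59, 28, -30, -39, -41, -56, -50] -> [-59, 28, -30, -39, -41, -56, -50] -> 3

1; 3; 2; 2; 3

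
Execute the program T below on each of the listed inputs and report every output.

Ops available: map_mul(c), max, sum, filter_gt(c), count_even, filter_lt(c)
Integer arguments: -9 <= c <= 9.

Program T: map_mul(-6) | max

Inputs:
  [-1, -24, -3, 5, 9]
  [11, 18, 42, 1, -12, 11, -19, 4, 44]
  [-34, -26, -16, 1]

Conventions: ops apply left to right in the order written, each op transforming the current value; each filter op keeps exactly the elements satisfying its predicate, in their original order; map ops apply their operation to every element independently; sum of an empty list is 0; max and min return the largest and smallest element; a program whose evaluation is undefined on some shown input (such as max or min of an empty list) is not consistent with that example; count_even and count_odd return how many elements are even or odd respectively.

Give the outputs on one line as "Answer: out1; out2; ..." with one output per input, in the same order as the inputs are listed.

144; 114; 204

Execution, op by op:
  [-1, -24, -3, 5, 9] -> [6, 144, 18, -30, -54] -> 144
  [11, 18, 42, 1, -12, 11, -19, 4, 44] -> [-66, -108, -252, -6, 72, -66, 114, -24, -264] -> 114
  [-34, -26, -16, 1] -> [204, 156, 96, -6] -> 204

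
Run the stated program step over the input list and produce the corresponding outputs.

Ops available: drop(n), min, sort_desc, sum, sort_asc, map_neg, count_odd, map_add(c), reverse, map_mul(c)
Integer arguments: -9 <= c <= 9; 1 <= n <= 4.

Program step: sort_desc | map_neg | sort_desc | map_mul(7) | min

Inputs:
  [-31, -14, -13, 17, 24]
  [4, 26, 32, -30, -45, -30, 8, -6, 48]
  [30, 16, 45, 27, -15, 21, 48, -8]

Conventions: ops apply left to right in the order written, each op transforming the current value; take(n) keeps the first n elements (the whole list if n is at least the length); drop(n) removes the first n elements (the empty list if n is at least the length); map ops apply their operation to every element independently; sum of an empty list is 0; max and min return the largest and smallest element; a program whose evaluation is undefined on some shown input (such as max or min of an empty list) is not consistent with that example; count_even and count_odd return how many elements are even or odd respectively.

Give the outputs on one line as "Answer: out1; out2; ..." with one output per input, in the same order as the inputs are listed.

Execution, op by op:
  [-31, -14, -13, 17, 24] -> [24, 17, -13, -14, -31] -> [-24, -17, 13, 14, 31] -> [31, 14, 13, -17, -24] -> [217, 98, 91, -119, -168] -> -168
  [4, 26, 32, -30, -45, -30, 8, -6, 48] -> [48, 32, 26, 8, 4, -6, -30, -30, -45] -> [-48, -32, -26, -8, -4, 6, 30, 30, 45] -> [45, 30, 30, 6, -4, -8, -26, -32, -48] -> [315, 210, 210, 42, -28, -56, -182, -224, -336] -> -336
  [30, 16, 45, 27, -15, 21, 48, -8] -> [48, 45, 30, 27, 21, 16, -8, -15] -> [-48, -45, -30, -27, -21, -16, 8, 15] -> [15, 8, -16, -21, -27, -30, -45, -48] -> [105, 56, -112, -147, -189, -210, -315, -336] -> -336

-168; -336; -336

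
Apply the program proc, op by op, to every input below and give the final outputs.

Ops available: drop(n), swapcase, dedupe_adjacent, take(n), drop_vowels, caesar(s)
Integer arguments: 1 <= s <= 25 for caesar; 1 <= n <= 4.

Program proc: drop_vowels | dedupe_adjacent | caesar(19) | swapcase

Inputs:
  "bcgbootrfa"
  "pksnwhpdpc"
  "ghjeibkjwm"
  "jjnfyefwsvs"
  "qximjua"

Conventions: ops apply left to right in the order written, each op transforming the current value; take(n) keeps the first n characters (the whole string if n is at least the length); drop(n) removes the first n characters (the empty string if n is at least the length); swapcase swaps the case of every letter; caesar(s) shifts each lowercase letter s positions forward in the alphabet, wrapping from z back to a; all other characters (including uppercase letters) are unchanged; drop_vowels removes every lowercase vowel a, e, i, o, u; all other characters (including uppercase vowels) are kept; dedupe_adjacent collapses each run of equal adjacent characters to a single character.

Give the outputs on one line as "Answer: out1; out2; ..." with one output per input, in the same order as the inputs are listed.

Execution, op by op:
  "bcgbootrfa" -> "bcgbtrf" -> "bcgbtrf" -> "uvzumky" -> "UVZUMKY"
  "pksnwhpdpc" -> "pksnwhpdpc" -> "pksnwhpdpc" -> "idlgpaiwiv" -> "IDLGPAIWIV"
  "ghjeibkjwm" -> "ghjbkjwm" -> "ghjbkjwm" -> "zacudcpf" -> "ZACUDCPF"
  "jjnfyefwsvs" -> "jjnfyfwsvs" -> "jnfyfwsvs" -> "cgyryplol" -> "CGYRYPLOL"
  "qximjua" -> "qxmj" -> "qxmj" -> "jqfc" -> "JQFC"

"UVZUMKY"; "IDLGPAIWIV"; "ZACUDCPF"; "CGYRYPLOL"; "JQFC"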